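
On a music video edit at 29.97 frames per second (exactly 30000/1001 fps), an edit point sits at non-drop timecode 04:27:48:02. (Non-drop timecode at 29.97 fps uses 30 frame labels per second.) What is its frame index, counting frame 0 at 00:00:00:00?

482042

Total seconds to the label: (4 × 3600 + 27 × 60 + 48) = 16068.
Frame index = 16068 × 30 + 2 = 482042.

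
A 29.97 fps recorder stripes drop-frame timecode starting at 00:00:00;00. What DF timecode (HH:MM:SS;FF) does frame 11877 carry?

00:06:36;09

Ten DF minutes hold 17982 frames, so frame 11877 lies in block 0 (frames 0–17981) with 11877 frames into that block.
The block's first minute is 1800 frames and the rest 1798 each; 11877 frames reaches minute 6, so 0 × 18 + 6 × 2 = 12 labels have been skipped so far.
Adding those back, label number 11877 + 12 = 11889 at 30 labels/s is 396 s + 9 f = 0 h 6 min 36 s frame 9, i.e. 00:06:36;09.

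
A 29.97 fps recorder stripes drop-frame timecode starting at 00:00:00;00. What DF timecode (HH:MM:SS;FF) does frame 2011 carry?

Each 10-minute DF block holds 10 × 60 × 30 − 9 × 2 = 17982 frames. 2011 ÷ 17982 → 0 full blocks, remainder 2011.
Within the partial block the first minute is 1800 frames and each further minute 1798, so 1 further minute boundary passed. Total skipped labels = 18 × 0 + 2 × 1 = 2.
Non-drop label index = 2011 + 2 = 2013; at 30 labels/s that is 00:01:07:03, i.e. DF 00:01:07;03.

00:01:07;03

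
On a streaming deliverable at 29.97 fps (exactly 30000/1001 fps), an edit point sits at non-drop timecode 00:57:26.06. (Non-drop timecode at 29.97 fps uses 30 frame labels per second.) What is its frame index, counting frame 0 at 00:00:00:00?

Total seconds to the label: (0 × 3600 + 57 × 60 + 26) = 3446.
Frame index = 3446 × 30 + 6 = 103386.

frame 103386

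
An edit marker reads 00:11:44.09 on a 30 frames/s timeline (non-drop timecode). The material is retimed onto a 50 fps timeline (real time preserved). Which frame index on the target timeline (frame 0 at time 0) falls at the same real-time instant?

Source frame index: (0×3600 + 11×60 + 44) × 30 + 9 = 21129.
Real time: 21129 / (30) = 7043/10 s.
Target frame: (7043/10) × (50) = 35215.

frame 35215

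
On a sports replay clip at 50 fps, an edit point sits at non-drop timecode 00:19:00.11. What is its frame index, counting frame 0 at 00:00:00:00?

Total seconds to the label: (0 × 3600 + 19 × 60 + 0) = 1140.
Frame index = 1140 × 50 + 11 = 57011.

57011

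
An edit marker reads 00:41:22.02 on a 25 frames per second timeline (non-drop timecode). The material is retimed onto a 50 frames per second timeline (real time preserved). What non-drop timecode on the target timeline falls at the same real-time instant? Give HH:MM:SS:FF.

00:41:22:04

Source frame index: (0×3600 + 41×60 + 22) × 25 + 2 = 62052.
Real time: 62052 / (25) = 62052/25 s.
Target frame: (62052/25) × (50) = 124104.
At 50 labels/s: frame 124104 → 00:41:22:04.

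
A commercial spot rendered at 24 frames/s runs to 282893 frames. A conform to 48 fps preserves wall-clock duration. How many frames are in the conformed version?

565786 frames

Frames at target rate = 282893 × (48) / (24) = 565786.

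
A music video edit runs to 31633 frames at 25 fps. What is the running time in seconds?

Running time = 31633 / (25) = 1265.32 s.

1265.32 seconds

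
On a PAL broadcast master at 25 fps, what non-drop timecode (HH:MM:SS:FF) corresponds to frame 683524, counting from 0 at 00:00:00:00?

07:35:40:24

683524 ÷ 25 = 27340 full seconds, remainder 24 frames.
27340 s = 7 h 35 min 40 s.
Timecode: 07:35:40:24.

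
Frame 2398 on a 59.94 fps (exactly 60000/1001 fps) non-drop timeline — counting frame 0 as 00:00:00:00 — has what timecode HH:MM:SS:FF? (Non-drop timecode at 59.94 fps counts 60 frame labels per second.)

00:00:39:58

2398 ÷ 60 = 39 full seconds, remainder 58 frames.
39 s = 0 h 0 min 39 s.
Timecode: 00:00:39:58.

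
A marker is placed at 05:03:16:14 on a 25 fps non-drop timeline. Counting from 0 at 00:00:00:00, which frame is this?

Total seconds to the label: (5 × 3600 + 3 × 60 + 16) = 18196.
Frame index = 18196 × 25 + 14 = 454914.

454914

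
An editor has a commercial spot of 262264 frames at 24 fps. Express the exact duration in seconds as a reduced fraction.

32783/3 seconds

Running time = 262264 ÷ (24) = 262264 × 1/24 = 32783/3 s.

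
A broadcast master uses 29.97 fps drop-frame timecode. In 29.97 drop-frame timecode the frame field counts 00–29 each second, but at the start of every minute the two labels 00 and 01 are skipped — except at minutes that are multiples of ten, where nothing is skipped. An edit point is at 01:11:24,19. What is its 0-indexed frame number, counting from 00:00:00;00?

128411

As if non-drop at 30 labels/s: (1 × 3600 + 11 × 60 + 24) × 30 + 19 = 128539.
Minute boundaries passed: 71; those not divisible by 10: 71 − 7 = 64; dropped labels = 2 × 64 = 128.
Actual frame index = 128539 − 128 = 128411.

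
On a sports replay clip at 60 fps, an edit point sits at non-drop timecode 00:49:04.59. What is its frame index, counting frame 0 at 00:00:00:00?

Total seconds to the label: (0 × 3600 + 49 × 60 + 4) = 2944.
Frame index = 2944 × 60 + 59 = 176699.

frame 176699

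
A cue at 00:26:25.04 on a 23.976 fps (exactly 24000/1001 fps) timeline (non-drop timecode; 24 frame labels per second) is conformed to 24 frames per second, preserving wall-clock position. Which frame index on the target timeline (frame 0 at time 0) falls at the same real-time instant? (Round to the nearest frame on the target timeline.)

frame 38082

Source frame index: (0×3600 + 26×60 + 25) × 24 + 4 = 38044.
Real time: 38044 / (24000/1001) = 9520511/6000 s.
Target frame: (9520511/6000) × (24) = 9520511/250 ≈ 38082.044 → 38082.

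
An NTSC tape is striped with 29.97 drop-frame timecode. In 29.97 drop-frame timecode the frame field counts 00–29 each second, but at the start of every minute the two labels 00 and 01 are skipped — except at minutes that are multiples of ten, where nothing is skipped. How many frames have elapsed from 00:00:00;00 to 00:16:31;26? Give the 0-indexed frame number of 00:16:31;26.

Complete 10-minute blocks: 1, each 17982 frames → 17982.
Remaining 6 whole minutes in the current block: 1800 + 5 × 1798 = 10790 frames.
Within the current minute: 31 × 30 + 26 − 2 = 954 (labels ;00/;01 skipped at this minute). Total = 17982 + 10790 + 954 = 29726.

29726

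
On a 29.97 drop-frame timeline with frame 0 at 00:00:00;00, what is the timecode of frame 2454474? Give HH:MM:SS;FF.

Each 10-minute DF block holds 10 × 60 × 30 − 9 × 2 = 17982 frames. 2454474 ÷ 17982 → 136 full blocks, remainder 8922.
Within the partial block the first minute is 1800 frames and each further minute 1798, so 4 further minute boundaries passed. Total skipped labels = 18 × 136 + 2 × 4 = 2456.
Non-drop label index = 2454474 + 2456 = 2456930; at 30 labels/s that is 22:44:57:20, i.e. DF 22:44:57;20.

22:44:57;20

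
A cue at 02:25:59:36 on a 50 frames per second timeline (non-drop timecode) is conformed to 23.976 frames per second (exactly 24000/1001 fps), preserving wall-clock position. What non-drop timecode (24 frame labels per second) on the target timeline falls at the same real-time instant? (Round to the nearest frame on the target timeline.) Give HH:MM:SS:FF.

Source frame index: (2×3600 + 25×60 + 59) × 50 + 36 = 437986.
Real time: 437986 / (50) = 218993/25 s.
Target frame: (218993/25) × (24000/1001) = 210233280/1001 ≈ 210023.257 → 210023.
At 24 labels/s: frame 210023 → 02:25:50:23.

02:25:50:23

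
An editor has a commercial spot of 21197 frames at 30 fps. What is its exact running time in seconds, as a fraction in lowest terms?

Running time = 21197 ÷ (30) = 21197 × 1/30 = 21197/30 s.

21197/30 seconds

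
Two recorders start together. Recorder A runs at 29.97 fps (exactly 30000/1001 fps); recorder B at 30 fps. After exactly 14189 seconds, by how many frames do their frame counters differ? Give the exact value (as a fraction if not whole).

60810/143 frames

A emits 30000/1001 × 14189 = 60810000/143 frames; B emits 30 × 14189 = 425670.
Difference = 60810/143 frames (≈ 425.2448); B is ahead of A.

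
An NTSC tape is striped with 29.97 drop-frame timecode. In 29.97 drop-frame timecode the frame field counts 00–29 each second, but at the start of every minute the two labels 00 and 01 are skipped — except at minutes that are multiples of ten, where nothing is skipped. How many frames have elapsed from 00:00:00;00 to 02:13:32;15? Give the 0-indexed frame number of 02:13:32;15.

240135

As if non-drop at 30 labels/s: (2 × 3600 + 13 × 60 + 32) × 30 + 15 = 240375.
Minute boundaries passed: 133; those not divisible by 10: 133 − 13 = 120; dropped labels = 2 × 120 = 240.
Actual frame index = 240375 − 240 = 240135.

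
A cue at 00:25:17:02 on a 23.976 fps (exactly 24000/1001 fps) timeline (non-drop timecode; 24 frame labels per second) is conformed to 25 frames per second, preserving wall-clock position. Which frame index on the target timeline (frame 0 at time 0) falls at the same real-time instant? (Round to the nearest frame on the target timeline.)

frame 37965

Source frame index: (0×3600 + 25×60 + 17) × 24 + 2 = 36410.
Real time: 36410 / (24000/1001) = 3644641/2400 s.
Target frame: (3644641/2400) × (25) = 3644641/96 ≈ 37965.010 → 37965.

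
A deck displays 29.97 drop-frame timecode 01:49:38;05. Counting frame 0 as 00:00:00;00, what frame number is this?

Complete 10-minute blocks: 10, each 17982 frames → 179820.
Remaining 9 whole minutes in the current block: 1800 + 8 × 1798 = 16184 frames.
Within the current minute: 38 × 30 + 5 − 2 = 1143 (labels ;00/;01 skipped at this minute). Total = 179820 + 16184 + 1143 = 197147.

197147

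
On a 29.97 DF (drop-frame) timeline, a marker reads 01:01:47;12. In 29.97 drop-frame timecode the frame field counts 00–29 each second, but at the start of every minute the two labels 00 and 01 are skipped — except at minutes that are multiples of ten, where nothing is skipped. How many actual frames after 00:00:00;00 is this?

Complete 10-minute blocks: 6, each 17982 frames → 107892.
Remaining 1 whole minute in the current block: 1800 + 0 × 1798 = 1800 frames.
Within the current minute: 47 × 30 + 12 − 2 = 1420 (labels ;00/;01 skipped at this minute). Total = 107892 + 1800 + 1420 = 111112.

111112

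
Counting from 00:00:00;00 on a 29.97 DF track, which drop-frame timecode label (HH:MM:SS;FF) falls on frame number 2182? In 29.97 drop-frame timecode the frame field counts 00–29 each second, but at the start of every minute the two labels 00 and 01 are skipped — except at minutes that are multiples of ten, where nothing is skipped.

Ten DF minutes hold 17982 frames, so frame 2182 lies in block 0 (frames 0–17981) with 2182 frames into that block.
The block's first minute is 1800 frames and the rest 1798 each; 2182 frames reaches minute 1, so 0 × 18 + 1 × 2 = 2 labels have been skipped so far.
Adding those back, label number 2182 + 2 = 2184 at 30 labels/s is 72 s + 24 f = 0 h 1 min 12 s frame 24, i.e. 00:01:12;24.

00:01:12;24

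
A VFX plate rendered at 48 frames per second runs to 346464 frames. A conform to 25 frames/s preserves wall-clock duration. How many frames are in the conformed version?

Target frames = source frames × (target rate / source rate) = 346464 × (25)/(48) = 346464 × 25/48 = 180450.

180450 frames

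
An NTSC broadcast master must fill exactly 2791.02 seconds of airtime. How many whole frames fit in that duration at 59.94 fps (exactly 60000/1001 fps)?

Frames = 2791.02 × 60000/1001 = 167461200/1001 ≈ 167293.9061.
Complete frames: 167293.

167293 frames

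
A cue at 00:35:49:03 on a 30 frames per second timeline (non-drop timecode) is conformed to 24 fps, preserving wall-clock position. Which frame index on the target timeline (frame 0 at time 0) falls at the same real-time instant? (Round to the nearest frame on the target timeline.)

Source frame index: (0×3600 + 35×60 + 49) × 30 + 3 = 64473.
Real time: 64473 / (30) = 21491/10 s.
Target frame: (21491/10) × (24) = 257892/5 ≈ 51578.400 → 51578.

frame 51578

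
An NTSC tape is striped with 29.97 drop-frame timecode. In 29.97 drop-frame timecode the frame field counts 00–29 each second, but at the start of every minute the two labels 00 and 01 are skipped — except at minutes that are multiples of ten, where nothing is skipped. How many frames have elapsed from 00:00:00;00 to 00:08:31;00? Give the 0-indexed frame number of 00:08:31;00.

15314

Complete 10-minute blocks: 0, each 17982 frames → 0.
Remaining 8 whole minutes in the current block: 1800 + 7 × 1798 = 14386 frames.
Within the current minute: 31 × 30 + 0 − 2 = 928 (labels ;00/;01 skipped at this minute). Total = 0 + 14386 + 928 = 15314.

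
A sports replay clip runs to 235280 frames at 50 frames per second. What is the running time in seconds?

Running time = 235280 / (50) = 4705.6 s.

4705.6 seconds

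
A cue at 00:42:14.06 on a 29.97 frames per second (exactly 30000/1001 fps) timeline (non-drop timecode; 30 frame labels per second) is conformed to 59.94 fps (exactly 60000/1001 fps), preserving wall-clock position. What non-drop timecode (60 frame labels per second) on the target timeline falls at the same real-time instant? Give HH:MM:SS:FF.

Source frame index: (0×3600 + 42×60 + 14) × 30 + 6 = 76026.
Real time: 76026 / (30000/1001) = 12683671/5000 s.
Target frame: (12683671/5000) × (60000/1001) = 152052.
At 60 labels/s: frame 152052 → 00:42:14:12.

00:42:14:12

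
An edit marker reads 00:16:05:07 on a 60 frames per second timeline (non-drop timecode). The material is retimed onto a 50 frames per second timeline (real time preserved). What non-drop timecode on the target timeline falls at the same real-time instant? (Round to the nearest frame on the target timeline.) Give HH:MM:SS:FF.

00:16:05:06

Source frame index: (0×3600 + 16×60 + 5) × 60 + 7 = 57907.
Real time: 57907 / (60) = 57907/60 s.
Target frame: (57907/60) × (50) = 289535/6 ≈ 48255.833 → 48256.
At 50 labels/s: frame 48256 → 00:16:05:06.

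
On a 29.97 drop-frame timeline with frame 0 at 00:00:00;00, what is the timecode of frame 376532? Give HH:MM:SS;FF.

03:29:23;20

Ten DF minutes hold 17982 frames, so frame 376532 lies in block 20 (frames 359640–377621) with 16892 frames into that block.
The block's first minute is 1800 frames and the rest 1798 each; 16892 frames reaches minute 9, so 20 × 18 + 9 × 2 = 378 labels have been skipped so far.
Adding those back, label number 376532 + 378 = 376910 at 30 labels/s is 12563 s + 20 f = 3 h 29 min 23 s frame 20, i.e. 03:29:23;20.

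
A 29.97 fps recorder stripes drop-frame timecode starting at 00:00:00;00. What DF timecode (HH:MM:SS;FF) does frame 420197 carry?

03:53:40;17

Each 10-minute DF block holds 10 × 60 × 30 − 9 × 2 = 17982 frames. 420197 ÷ 17982 → 23 full blocks, remainder 6611.
Within the partial block the first minute is 1800 frames and each further minute 1798, so 3 further minute boundaries passed. Total skipped labels = 18 × 23 + 2 × 3 = 420.
Non-drop label index = 420197 + 420 = 420617; at 30 labels/s that is 03:53:40:17, i.e. DF 03:53:40;17.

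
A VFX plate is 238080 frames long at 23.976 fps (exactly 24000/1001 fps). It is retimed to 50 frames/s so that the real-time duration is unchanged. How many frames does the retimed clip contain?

Target frames = source frames × (target rate / source rate) = 238080 × (50)/(24000/1001) = 238080 × 1001/480 = 496496.

496496 frames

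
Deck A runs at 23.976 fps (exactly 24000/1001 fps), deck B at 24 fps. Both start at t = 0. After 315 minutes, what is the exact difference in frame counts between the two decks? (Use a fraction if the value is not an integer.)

315 min = 18900 s.
A emits 24000/1001 × 18900 = 64800000/143 frames; B emits 24 × 18900 = 453600.
Difference = 64800/143 frames (≈ 453.1469); B is ahead of A.

64800/143 frames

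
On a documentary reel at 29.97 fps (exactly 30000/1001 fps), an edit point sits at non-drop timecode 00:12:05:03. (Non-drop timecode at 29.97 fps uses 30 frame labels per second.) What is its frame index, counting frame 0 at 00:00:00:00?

Total seconds to the label: (0 × 3600 + 12 × 60 + 5) = 725.
Frame index = 725 × 30 + 3 = 21753.

frame 21753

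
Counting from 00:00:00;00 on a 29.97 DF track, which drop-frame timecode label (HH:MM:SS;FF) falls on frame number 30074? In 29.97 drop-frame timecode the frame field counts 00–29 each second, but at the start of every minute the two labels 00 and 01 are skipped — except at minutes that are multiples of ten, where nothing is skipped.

00:16:43;14

Each 10-minute DF block holds 10 × 60 × 30 − 9 × 2 = 17982 frames. 30074 ÷ 17982 → 1 full block, remainder 12092.
Within the partial block the first minute is 1800 frames and each further minute 1798, so 6 further minute boundaries passed. Total skipped labels = 18 × 1 + 2 × 6 = 30.
Non-drop label index = 30074 + 30 = 30104; at 30 labels/s that is 00:16:43:14, i.e. DF 00:16:43;14.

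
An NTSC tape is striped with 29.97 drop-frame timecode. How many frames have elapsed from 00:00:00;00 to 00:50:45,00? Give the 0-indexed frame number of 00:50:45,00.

91260

As if non-drop at 30 labels/s: (0 × 3600 + 50 × 60 + 45) × 30 + 0 = 91350.
Minute boundaries passed: 50; those not divisible by 10: 50 − 5 = 45; dropped labels = 2 × 45 = 90.
Actual frame index = 91350 − 90 = 91260.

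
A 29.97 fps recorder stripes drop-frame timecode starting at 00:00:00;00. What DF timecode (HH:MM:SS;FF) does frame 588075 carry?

Each 10-minute DF block holds 10 × 60 × 30 − 9 × 2 = 17982 frames. 588075 ÷ 17982 → 32 full blocks, remainder 12651.
Within the partial block the first minute is 1800 frames and each further minute 1798, so 7 further minute boundaries passed. Total skipped labels = 18 × 32 + 2 × 7 = 590.
Non-drop label index = 588075 + 590 = 588665; at 30 labels/s that is 05:27:02:05, i.e. DF 05:27:02;05.

05:27:02;05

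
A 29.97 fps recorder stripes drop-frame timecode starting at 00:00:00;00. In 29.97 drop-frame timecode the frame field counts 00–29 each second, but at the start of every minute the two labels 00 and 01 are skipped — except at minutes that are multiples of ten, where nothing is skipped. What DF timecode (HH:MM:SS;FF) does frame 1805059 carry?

16:43:48;25

Ten DF minutes hold 17982 frames, so frame 1805059 lies in block 100 (frames 1798200–1816181) with 6859 frames into that block.
The block's first minute is 1800 frames and the rest 1798 each; 6859 frames reaches minute 3, so 100 × 18 + 3 × 2 = 1806 labels have been skipped so far.
Adding those back, label number 1805059 + 1806 = 1806865 at 30 labels/s is 60228 s + 25 f = 16 h 43 min 48 s frame 25, i.e. 16:43:48;25.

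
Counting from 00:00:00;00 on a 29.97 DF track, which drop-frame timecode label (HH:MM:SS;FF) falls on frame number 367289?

03:24:15;07

Ten DF minutes hold 17982 frames, so frame 367289 lies in block 20 (frames 359640–377621) with 7649 frames into that block.
The block's first minute is 1800 frames and the rest 1798 each; 7649 frames reaches minute 4, so 20 × 18 + 4 × 2 = 368 labels have been skipped so far.
Adding those back, label number 367289 + 368 = 367657 at 30 labels/s is 12255 s + 7 f = 3 h 24 min 15 s frame 7, i.e. 03:24:15;07.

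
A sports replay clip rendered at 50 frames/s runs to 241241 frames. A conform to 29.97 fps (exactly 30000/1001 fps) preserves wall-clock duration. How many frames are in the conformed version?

144600 frames

Target frames = source frames × (target rate / source rate) = 241241 × (30000/1001)/(50) = 241241 × 600/1001 = 144600.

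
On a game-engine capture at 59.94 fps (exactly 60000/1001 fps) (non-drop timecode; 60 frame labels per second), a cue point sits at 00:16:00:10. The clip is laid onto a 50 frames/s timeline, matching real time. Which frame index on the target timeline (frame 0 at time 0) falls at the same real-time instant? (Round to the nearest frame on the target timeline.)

frame 48056

Source frame index: (0×3600 + 16×60 + 0) × 60 + 10 = 57610.
Real time: 57610 / (60000/1001) = 5766761/6000 s.
Target frame: (5766761/6000) × (50) = 5766761/120 ≈ 48056.342 → 48056.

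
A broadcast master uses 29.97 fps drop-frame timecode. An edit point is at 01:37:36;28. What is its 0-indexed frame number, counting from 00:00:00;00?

175532

As if non-drop at 30 labels/s: (1 × 3600 + 37 × 60 + 36) × 30 + 28 = 175708.
Minute boundaries passed: 97; those not divisible by 10: 97 − 9 = 88; dropped labels = 2 × 88 = 176.
Actual frame index = 175708 − 176 = 175532.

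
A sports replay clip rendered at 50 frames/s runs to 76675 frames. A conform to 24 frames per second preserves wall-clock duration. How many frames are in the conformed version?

Target frames = source frames × (target rate / source rate) = 76675 × (24)/(50) = 76675 × 12/25 = 36804.

36804 frames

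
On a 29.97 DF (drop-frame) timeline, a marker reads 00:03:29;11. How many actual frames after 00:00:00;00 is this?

Complete 10-minute blocks: 0, each 17982 frames → 0.
Remaining 3 whole minutes in the current block: 1800 + 2 × 1798 = 5396 frames.
Within the current minute: 29 × 30 + 11 − 2 = 879 (labels ;00/;01 skipped at this minute). Total = 0 + 5396 + 879 = 6275.

6275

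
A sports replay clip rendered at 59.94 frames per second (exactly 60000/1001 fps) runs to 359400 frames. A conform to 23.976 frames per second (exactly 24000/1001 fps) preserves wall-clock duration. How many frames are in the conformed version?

143760 frames

Target frames = source frames × (target rate / source rate) = 359400 × (24000/1001)/(60000/1001) = 359400 × 2/5 = 143760.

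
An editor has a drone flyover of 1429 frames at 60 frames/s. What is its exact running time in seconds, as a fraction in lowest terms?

1429/60 seconds

Running time = 1429 ÷ (60) = 1429 × 1/60 = 1429/60 s.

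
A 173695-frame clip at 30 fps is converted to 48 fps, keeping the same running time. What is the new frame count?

277912 frames

Target frames = source frames × (target rate / source rate) = 173695 × (48)/(30) = 173695 × 8/5 = 277912.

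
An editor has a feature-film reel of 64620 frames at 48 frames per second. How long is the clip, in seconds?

Running time = 64620 / (48) = 1346.25 s.

1346.25 seconds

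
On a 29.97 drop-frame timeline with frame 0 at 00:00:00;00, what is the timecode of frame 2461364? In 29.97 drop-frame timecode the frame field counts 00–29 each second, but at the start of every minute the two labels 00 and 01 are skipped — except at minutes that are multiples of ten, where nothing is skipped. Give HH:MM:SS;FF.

Ten DF minutes hold 17982 frames, so frame 2461364 lies in block 136 (frames 2445552–2463533) with 15812 frames into that block.
The block's first minute is 1800 frames and the rest 1798 each; 15812 frames reaches minute 8, so 136 × 18 + 8 × 2 = 2464 labels have been skipped so far.
Adding those back, label number 2461364 + 2464 = 2463828 at 30 labels/s is 82127 s + 18 f = 22 h 48 min 47 s frame 18, i.e. 22:48:47;18.

22:48:47;18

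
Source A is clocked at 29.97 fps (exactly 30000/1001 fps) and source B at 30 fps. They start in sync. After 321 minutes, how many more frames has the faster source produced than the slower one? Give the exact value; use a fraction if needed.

321 min = 19260 s.
A emits 30000/1001 × 19260 = 577800000/1001 frames; B emits 30 × 19260 = 577800.
Difference = 577800/1001 frames (≈ 577.2228); B is ahead of A.

577800/1001 frames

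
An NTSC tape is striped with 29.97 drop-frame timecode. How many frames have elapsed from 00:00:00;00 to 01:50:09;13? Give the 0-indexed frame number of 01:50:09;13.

As if non-drop at 30 labels/s: (1 × 3600 + 50 × 60 + 9) × 30 + 13 = 198283.
Minute boundaries passed: 110; those not divisible by 10: 110 − 11 = 99; dropped labels = 2 × 99 = 198.
Actual frame index = 198283 − 198 = 198085.

198085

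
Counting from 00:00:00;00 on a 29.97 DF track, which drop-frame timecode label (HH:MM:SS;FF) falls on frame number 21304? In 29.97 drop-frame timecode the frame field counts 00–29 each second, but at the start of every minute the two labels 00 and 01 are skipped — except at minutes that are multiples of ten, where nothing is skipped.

00:11:50;24

Ten DF minutes hold 17982 frames, so frame 21304 lies in block 1 (frames 17982–35963) with 3322 frames into that block.
The block's first minute is 1800 frames and the rest 1798 each; 3322 frames reaches minute 1, so 1 × 18 + 1 × 2 = 20 labels have been skipped so far.
Adding those back, label number 21304 + 20 = 21324 at 30 labels/s is 710 s + 24 f = 0 h 11 min 50 s frame 24, i.e. 00:11:50;24.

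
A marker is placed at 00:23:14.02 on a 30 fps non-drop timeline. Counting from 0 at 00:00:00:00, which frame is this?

Total seconds to the label: (0 × 3600 + 23 × 60 + 14) = 1394.
Frame index = 1394 × 30 + 2 = 41822.

41822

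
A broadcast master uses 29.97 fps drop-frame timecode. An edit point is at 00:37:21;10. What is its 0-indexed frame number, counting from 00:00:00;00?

Complete 10-minute blocks: 3, each 17982 frames → 53946.
Remaining 7 whole minutes in the current block: 1800 + 6 × 1798 = 12588 frames.
Within the current minute: 21 × 30 + 10 − 2 = 638 (labels ;00/;01 skipped at this minute). Total = 53946 + 12588 + 638 = 67172.

67172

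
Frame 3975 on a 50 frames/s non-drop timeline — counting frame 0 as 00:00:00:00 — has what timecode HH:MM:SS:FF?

3975 ÷ 50 = 79 full seconds, remainder 25 frames.
79 s = 0 h 1 min 19 s.
Timecode: 00:01:19:25.

00:01:19:25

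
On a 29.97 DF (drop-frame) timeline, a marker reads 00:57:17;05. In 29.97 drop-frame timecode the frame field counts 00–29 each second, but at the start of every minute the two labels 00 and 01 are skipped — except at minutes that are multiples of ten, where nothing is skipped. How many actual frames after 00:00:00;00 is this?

As if non-drop at 30 labels/s: (0 × 3600 + 57 × 60 + 17) × 30 + 5 = 103115.
Minute boundaries passed: 57; those not divisible by 10: 57 − 5 = 52; dropped labels = 2 × 52 = 104.
Actual frame index = 103115 − 104 = 103011.

103011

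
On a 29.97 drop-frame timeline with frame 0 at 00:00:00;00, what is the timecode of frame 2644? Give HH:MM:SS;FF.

00:01:28;06

Ten DF minutes hold 17982 frames, so frame 2644 lies in block 0 (frames 0–17981) with 2644 frames into that block.
The block's first minute is 1800 frames and the rest 1798 each; 2644 frames reaches minute 1, so 0 × 18 + 1 × 2 = 2 labels have been skipped so far.
Adding those back, label number 2644 + 2 = 2646 at 30 labels/s is 88 s + 6 f = 0 h 1 min 28 s frame 6, i.e. 00:01:28;06.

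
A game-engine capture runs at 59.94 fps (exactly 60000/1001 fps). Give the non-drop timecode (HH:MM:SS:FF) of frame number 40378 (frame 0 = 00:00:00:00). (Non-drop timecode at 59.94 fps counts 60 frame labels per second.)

40378 ÷ 60 = 672 full seconds, remainder 58 frames.
672 s = 0 h 11 min 12 s.
Timecode: 00:11:12:58.

00:11:12:58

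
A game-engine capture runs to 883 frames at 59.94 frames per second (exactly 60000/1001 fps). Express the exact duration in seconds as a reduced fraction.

883883/60000 seconds

Running time = 883 ÷ (60000/1001) = 883 × 1001/60000 = 883883/60000 s.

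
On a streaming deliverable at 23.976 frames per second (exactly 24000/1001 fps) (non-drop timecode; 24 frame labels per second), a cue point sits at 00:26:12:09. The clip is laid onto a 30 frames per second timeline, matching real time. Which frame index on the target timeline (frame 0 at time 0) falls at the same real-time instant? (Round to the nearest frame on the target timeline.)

Source frame index: (0×3600 + 26×60 + 12) × 24 + 9 = 37737.
Real time: 37737 / (24000/1001) = 12591579/8000 s.
Target frame: (12591579/8000) × (30) = 37774737/800 ≈ 47218.421 → 47218.

frame 47218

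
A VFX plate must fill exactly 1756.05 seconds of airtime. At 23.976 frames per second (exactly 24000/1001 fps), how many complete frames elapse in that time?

Frames = 1756.05 × 24000/1001 = 42145200/1001 ≈ 42103.0969.
Complete frames: 42103.

42103 frames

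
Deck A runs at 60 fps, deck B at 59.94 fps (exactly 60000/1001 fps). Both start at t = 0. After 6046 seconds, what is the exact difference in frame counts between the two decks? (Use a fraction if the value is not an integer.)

362760/1001 frames

A emits 60 × 6046 = 362760 frames; B emits 60000/1001 × 6046 = 362760000/1001.
Difference = 362760/1001 frames (≈ 362.3976); B is behind A.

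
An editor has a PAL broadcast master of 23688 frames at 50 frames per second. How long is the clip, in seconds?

Running time = 23688 / (50) = 473.76 s.

473.76 seconds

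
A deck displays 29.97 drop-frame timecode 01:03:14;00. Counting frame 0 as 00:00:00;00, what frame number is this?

113706

As if non-drop at 30 labels/s: (1 × 3600 + 3 × 60 + 14) × 30 + 0 = 113820.
Minute boundaries passed: 63; those not divisible by 10: 63 − 6 = 57; dropped labels = 2 × 57 = 114.
Actual frame index = 113820 − 114 = 113706.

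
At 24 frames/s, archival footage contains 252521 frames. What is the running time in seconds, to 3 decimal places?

10521.708 seconds

Running time = 252521 × 1/24 = 252521/24 s ≈ 10521.708 s.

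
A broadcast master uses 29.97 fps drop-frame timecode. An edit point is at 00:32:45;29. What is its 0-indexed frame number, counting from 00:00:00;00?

Complete 10-minute blocks: 3, each 17982 frames → 53946.
Remaining 2 whole minutes in the current block: 1800 + 1 × 1798 = 3598 frames.
Within the current minute: 45 × 30 + 29 − 2 = 1377 (labels ;00/;01 skipped at this minute). Total = 53946 + 3598 + 1377 = 58921.

58921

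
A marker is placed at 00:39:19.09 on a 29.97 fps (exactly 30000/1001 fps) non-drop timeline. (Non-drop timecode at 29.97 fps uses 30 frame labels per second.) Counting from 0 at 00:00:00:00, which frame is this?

70779

Total seconds to the label: (0 × 3600 + 39 × 60 + 19) = 2359.
Frame index = 2359 × 30 + 9 = 70779.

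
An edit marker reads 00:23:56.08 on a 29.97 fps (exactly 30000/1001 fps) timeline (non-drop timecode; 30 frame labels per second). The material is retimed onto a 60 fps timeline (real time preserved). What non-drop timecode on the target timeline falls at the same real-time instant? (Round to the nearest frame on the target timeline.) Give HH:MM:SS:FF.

Source frame index: (0×3600 + 23×60 + 56) × 30 + 8 = 43088.
Real time: 43088 / (30000/1001) = 2695693/1875 s.
Target frame: (2695693/1875) × (60) = 10782772/125 ≈ 86262.176 → 86262.
At 60 labels/s: frame 86262 → 00:23:57:42.

00:23:57:42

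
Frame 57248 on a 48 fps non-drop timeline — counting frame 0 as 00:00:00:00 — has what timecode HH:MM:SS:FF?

57248 ÷ 48 = 1192 full seconds, remainder 32 frames.
1192 s = 0 h 19 min 52 s.
Timecode: 00:19:52:32.

00:19:52:32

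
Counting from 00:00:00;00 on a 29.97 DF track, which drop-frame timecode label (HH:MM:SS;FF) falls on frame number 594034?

05:30:20;28

Each 10-minute DF block holds 10 × 60 × 30 − 9 × 2 = 17982 frames. 594034 ÷ 17982 → 33 full blocks, remainder 628.
Within the partial block the first minute is 1800 frames and each further minute 1798, so 0 further minute boundaries passed. Total skipped labels = 18 × 33 + 2 × 0 = 594.
Non-drop label index = 594034 + 594 = 594628; at 30 labels/s that is 05:30:20:28, i.e. DF 05:30:20;28.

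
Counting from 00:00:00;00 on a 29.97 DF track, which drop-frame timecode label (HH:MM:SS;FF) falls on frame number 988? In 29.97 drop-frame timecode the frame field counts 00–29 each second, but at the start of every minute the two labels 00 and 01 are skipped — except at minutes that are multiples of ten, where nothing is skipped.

Ten DF minutes hold 17982 frames, so frame 988 lies in block 0 (frames 0–17981) with 988 frames into that block.
The block's first minute is 1800 frames and the rest 1798 each; 988 frames reaches minute 0, so 0 × 18 + 0 × 2 = 0 labels have been skipped so far.
Adding those back, label number 988 + 0 = 988 at 30 labels/s is 32 s + 28 f = 0 h 0 min 32 s frame 28, i.e. 00:00:32;28.

00:00:32;28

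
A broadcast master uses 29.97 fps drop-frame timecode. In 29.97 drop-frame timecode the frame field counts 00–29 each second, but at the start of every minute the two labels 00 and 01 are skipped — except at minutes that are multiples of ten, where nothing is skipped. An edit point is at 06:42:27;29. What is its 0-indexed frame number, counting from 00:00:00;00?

As if non-drop at 30 labels/s: (6 × 3600 + 42 × 60 + 27) × 30 + 29 = 724439.
Minute boundaries passed: 402; those not divisible by 10: 402 − 40 = 362; dropped labels = 2 × 362 = 724.
Actual frame index = 724439 − 724 = 723715.

723715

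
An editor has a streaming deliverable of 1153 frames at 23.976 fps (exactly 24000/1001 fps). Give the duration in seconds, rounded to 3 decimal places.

Running time = 1153 × 1001/24000 = 1154153/24000 s ≈ 48.090 s.

48.090 seconds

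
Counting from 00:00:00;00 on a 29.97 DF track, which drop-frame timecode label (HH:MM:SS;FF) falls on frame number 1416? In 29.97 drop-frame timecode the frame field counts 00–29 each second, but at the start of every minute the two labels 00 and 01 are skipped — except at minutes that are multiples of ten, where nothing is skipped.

00:00:47;06

Ten DF minutes hold 17982 frames, so frame 1416 lies in block 0 (frames 0–17981) with 1416 frames into that block.
The block's first minute is 1800 frames and the rest 1798 each; 1416 frames reaches minute 0, so 0 × 18 + 0 × 2 = 0 labels have been skipped so far.
Adding those back, label number 1416 + 0 = 1416 at 30 labels/s is 47 s + 6 f = 0 h 0 min 47 s frame 6, i.e. 00:00:47;06.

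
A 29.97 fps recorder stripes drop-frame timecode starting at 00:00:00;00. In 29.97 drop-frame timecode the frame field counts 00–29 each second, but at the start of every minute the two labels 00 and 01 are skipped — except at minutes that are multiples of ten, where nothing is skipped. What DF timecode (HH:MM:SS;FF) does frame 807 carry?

00:00:26;27

Ten DF minutes hold 17982 frames, so frame 807 lies in block 0 (frames 0–17981) with 807 frames into that block.
The block's first minute is 1800 frames and the rest 1798 each; 807 frames reaches minute 0, so 0 × 18 + 0 × 2 = 0 labels have been skipped so far.
Adding those back, label number 807 + 0 = 807 at 30 labels/s is 26 s + 27 f = 0 h 0 min 26 s frame 27, i.e. 00:00:26;27.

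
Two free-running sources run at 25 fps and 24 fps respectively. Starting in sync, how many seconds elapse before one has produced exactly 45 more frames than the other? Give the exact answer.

45 seconds

The gap grows by |24 − 25| = 1 frame per second.
Time for a 45-frame gap: 45 ÷ (1) = 45 s.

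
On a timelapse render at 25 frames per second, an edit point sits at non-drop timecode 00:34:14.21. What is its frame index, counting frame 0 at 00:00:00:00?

Total seconds to the label: (0 × 3600 + 34 × 60 + 14) = 2054.
Frame index = 2054 × 25 + 21 = 51371.

frame 51371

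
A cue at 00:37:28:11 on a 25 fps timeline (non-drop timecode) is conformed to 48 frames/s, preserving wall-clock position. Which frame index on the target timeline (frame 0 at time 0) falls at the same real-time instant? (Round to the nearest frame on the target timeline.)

Source frame index: (0×3600 + 37×60 + 28) × 25 + 11 = 56211.
Real time: 56211 / (25) = 56211/25 s.
Target frame: (56211/25) × (48) = 2698128/25 ≈ 107925.120 → 107925.

frame 107925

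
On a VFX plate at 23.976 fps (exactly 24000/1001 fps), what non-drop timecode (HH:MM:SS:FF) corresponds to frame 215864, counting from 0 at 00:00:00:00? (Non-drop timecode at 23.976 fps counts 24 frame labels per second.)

02:29:54:08

215864 ÷ 24 = 8994 full seconds, remainder 8 frames.
8994 s = 2 h 29 min 54 s.
Timecode: 02:29:54:08.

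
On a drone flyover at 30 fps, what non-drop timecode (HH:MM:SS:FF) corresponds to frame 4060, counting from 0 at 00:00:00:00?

00:02:15:10

4060 ÷ 30 = 135 full seconds, remainder 10 frames.
135 s = 0 h 2 min 15 s.
Timecode: 00:02:15:10.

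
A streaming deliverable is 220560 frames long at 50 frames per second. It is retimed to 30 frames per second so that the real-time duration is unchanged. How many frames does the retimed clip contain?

132336 frames

Target frames = source frames × (target rate / source rate) = 220560 × (30)/(50) = 220560 × 3/5 = 132336.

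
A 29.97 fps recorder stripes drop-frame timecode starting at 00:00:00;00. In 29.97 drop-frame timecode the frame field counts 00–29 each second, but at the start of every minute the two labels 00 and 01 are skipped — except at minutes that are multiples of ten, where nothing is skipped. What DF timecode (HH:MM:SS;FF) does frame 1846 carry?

00:01:01;18

Each 10-minute DF block holds 10 × 60 × 30 − 9 × 2 = 17982 frames. 1846 ÷ 17982 → 0 full blocks, remainder 1846.
Within the partial block the first minute is 1800 frames and each further minute 1798, so 1 further minute boundary passed. Total skipped labels = 18 × 0 + 2 × 1 = 2.
Non-drop label index = 1846 + 2 = 1848; at 30 labels/s that is 00:01:01:18, i.e. DF 00:01:01;18.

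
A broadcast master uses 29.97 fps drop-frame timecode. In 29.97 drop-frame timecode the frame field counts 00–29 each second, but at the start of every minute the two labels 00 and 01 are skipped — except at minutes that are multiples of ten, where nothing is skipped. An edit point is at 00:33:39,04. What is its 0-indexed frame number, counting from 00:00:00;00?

As if non-drop at 30 labels/s: (0 × 3600 + 33 × 60 + 39) × 30 + 4 = 60574.
Minute boundaries passed: 33; those not divisible by 10: 33 − 3 = 30; dropped labels = 2 × 30 = 60.
Actual frame index = 60574 − 60 = 60514.

60514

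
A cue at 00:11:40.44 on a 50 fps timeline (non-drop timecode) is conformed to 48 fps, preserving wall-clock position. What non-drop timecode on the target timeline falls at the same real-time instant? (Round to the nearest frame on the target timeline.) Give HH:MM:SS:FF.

00:11:40:42

Source frame index: (0×3600 + 11×60 + 40) × 50 + 44 = 35044.
Real time: 35044 / (50) = 17522/25 s.
Target frame: (17522/25) × (48) = 841056/25 ≈ 33642.240 → 33642.
At 48 labels/s: frame 33642 → 00:11:40:42.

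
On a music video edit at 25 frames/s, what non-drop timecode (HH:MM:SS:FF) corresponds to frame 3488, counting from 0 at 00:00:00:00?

00:02:19:13

3488 ÷ 25 = 139 full seconds, remainder 13 frames.
139 s = 0 h 2 min 19 s.
Timecode: 00:02:19:13.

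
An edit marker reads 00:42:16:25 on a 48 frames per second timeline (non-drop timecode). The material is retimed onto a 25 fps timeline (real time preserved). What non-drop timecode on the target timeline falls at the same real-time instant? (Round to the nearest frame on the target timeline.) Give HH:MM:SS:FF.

00:42:16:13

Source frame index: (0×3600 + 42×60 + 16) × 48 + 25 = 121753.
Real time: 121753 / (48) = 121753/48 s.
Target frame: (121753/48) × (25) = 3043825/48 ≈ 63413.021 → 63413.
At 25 labels/s: frame 63413 → 00:42:16:13.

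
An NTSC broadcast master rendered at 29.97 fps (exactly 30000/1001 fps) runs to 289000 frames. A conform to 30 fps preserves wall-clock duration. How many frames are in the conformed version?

Target frames = source frames × (target rate / source rate) = 289000 × (30)/(30000/1001) = 289000 × 1001/1000 = 289289.

289289 frames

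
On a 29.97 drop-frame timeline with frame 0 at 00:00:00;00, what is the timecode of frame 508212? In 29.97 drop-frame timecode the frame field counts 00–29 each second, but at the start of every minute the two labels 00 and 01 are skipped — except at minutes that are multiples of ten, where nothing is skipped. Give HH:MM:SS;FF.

04:42:37;10

Each 10-minute DF block holds 10 × 60 × 30 − 9 × 2 = 17982 frames. 508212 ÷ 17982 → 28 full blocks, remainder 4716.
Within the partial block the first minute is 1800 frames and each further minute 1798, so 2 further minute boundaries passed. Total skipped labels = 18 × 28 + 2 × 2 = 508.
Non-drop label index = 508212 + 508 = 508720; at 30 labels/s that is 04:42:37:10, i.e. DF 04:42:37;10.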